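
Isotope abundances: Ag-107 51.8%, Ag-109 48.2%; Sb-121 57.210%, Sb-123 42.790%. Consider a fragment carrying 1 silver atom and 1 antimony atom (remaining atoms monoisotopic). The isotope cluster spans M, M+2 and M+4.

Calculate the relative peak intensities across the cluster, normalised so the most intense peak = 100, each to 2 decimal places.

Silver pattern (n=1): 0.5180 : 0.4820
Antimony pattern (n=1): 0.5721 : 0.4279
Convolve the two distributions (both contribute in 2-u steps):
  M: 0.5180×0.5721 = 0.296348
  M+2: 0.5180×0.4279 + 0.4820×0.5721 = 0.497404
  M+4: 0.4820×0.4279 = 0.206248
Scale to base peak (0.497404) = 100: 59.58 : 100.00 : 41.46

59.58 : 100.00 : 41.46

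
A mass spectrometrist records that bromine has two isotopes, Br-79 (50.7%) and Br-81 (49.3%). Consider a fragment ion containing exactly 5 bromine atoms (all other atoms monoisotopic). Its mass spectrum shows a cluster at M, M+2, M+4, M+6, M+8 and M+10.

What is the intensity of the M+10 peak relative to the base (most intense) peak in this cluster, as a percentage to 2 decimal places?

Term probabilities: M 0.0335, M+2 0.1629, M+4 0.3168, M+6 0.3080, M+8 0.1497, M+10 0.0291. Base peak = M+4.
P(M+4) = C(5,2) × 0.507^3 × 0.493^2 = 10 × 0.13032384 × 0.243049 = 0.316751 (base)
P(M+10) = C(5,5) × 0.507^0 × 0.493^5 = 1 × 1.0000 × 0.0291229 = 0.029123
Relative intensity = 0.029123 / 0.316751 × 100 = 9.19

9.19%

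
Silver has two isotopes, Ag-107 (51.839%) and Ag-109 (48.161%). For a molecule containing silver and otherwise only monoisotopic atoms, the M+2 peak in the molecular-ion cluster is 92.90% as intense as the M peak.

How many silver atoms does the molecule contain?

For n independent Ag atoms, I(M+2)/I(M) = n · (abundance Ag-109) / (abundance Ag-107) = n · 0.48161/0.51839.
n = 0.9290 × 0.51839/0.48161 = 1.00 ≈ 1

1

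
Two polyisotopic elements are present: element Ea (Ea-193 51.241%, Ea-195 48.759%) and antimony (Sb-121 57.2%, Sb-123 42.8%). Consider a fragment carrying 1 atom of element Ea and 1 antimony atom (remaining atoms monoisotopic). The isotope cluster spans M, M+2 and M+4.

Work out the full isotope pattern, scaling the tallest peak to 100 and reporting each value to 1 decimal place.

Element Ea pattern (n=1): 0.51241 : 0.48759
Antimony pattern (n=1): 0.5720 : 0.4280
Convolve the two distributions (both contribute in 2-u steps):
  M: 0.51241×0.5720 = 0.293099
  M+2: 0.51241×0.4280 + 0.48759×0.5720 = 0.498213
  M+4: 0.48759×0.4280 = 0.208689
Scale to base peak (0.498213) = 100: 58.8 : 100.0 : 41.9

58.8 : 100.0 : 41.9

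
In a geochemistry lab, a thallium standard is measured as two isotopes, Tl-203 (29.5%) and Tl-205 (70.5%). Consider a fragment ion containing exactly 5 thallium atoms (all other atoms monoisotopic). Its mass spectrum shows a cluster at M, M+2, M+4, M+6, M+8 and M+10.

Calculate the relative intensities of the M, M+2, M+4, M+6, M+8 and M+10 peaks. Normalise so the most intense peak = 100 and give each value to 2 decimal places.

The 5 Tl atoms are independent, so intensities follow the terms of (0.295 + 0.705)^5.
P(M) = 0.295^5 = 0.002234
P(M+2) = 5 × 0.295^4 × 0.705^1 = 0.026696
P(M+4) = 10 × 0.295^3 × 0.705^2 = 0.127598
P(M+6) = 10 × 0.295^2 × 0.705^3 = 0.304938
P(M+8) = 5 × 0.295^1 × 0.705^4 = 0.364375
P(M+10) = 0.705^5 = 0.174159
The M+8 peak is largest (0.364375); scaling to 100 gives 0.61 : 7.33 : 35.02 : 83.69 : 100.00 : 47.80.

0.61 : 7.33 : 35.02 : 83.69 : 100.00 : 47.80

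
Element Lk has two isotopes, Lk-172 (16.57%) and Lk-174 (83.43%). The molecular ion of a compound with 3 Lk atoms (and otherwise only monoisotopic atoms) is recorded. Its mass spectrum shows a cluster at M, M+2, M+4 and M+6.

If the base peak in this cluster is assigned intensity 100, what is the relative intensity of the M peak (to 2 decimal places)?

0.78

Term probabilities: M 0.0045, M+2 0.0687, M+4 0.3460, M+6 0.5807. Base peak = M+6.
P(M+6) = C(3,3) × 0.1657^0 × 0.8343^3 = 1 × 1.0000 × 0.58071993 = 0.580720 (base)
P(M) = C(3,0) × 0.1657^3 × 0.8343^0 = 1 × 0.00454954 × 1.0000 = 0.004550
Relative intensity = 0.004550 / 0.580720 × 100 = 0.78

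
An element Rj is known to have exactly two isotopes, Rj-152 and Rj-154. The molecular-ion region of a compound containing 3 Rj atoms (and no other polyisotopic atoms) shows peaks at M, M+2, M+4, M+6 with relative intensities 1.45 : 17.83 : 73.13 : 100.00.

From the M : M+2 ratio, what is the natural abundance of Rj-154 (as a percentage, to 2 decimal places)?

Write p for the Rj-152 fraction. I(M+2)/I(M) = [C(3,1)·p^2·(1−p)] / p^3 = 3·(1−p)/p = 17.83/1.45 = 12.2966
(1−p)/p = 12.2966/3 = 4.0989  ⇒  p = 1/(1 + 4.0989) = 0.1961
Rj-152: 19.61%, Rj-154: 80.39%.

80.39%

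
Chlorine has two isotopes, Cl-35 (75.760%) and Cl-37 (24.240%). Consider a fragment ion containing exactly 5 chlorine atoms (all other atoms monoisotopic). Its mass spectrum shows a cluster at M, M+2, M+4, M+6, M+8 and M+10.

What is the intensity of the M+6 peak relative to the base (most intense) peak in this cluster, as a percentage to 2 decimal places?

20.47%

Term probabilities: M 0.2496, M+2 0.3993, M+4 0.2555, M+6 0.0817, M+8 0.0131, M+10 0.0008. Base peak = M+2.
P(M+2) = C(5,1) × 0.75760^4 × 0.24240^1 = 5 × 0.32942751 × 0.2424 = 0.399266 (base)
P(M+6) = C(5,3) × 0.75760^2 × 0.24240^3 = 10 × 0.57395776 × 0.01424288 = 0.081748
Relative intensity = 0.081748 / 0.399266 × 100 = 20.47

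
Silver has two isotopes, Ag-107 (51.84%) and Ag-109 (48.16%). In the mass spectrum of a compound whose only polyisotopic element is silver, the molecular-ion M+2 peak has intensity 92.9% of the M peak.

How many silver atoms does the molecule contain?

1

With n Ag atoms, P(M+2)/P(M) = C(n,1)·p^(n−1)q / p^n = n·q/p = n · 0.4816/0.5184.
n = 0.929 × 0.5184/0.4816 = 1.00 ≈ 1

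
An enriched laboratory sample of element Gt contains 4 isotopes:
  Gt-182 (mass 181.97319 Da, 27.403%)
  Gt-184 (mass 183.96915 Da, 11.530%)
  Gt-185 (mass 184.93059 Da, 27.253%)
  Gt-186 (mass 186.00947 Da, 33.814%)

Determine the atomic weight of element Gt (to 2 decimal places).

Ar = Σ fᵢ·mᵢ = 0.27403 × 181.97319 + 0.11530 × 183.96915 + 0.27253 × 184.93059 + 0.33814 × 186.00947
= 49.866113 + 21.211643 + 50.399134 + 62.897242 = 184.374132 Da

184.37 Da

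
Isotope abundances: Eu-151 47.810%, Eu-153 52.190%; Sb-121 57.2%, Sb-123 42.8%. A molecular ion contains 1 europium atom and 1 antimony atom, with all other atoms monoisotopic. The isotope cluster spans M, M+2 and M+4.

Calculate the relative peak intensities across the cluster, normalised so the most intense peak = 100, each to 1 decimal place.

Europium pattern (n=1): 0.4781 : 0.5219
Antimony pattern (n=1): 0.5720 : 0.4280
Convolve the two distributions (both contribute in 2-u steps):
  M: 0.4781×0.5720 = 0.273473
  M+2: 0.4781×0.4280 + 0.5219×0.5720 = 0.503154
  M+4: 0.5219×0.4280 = 0.223373
Scale to base peak (0.503154) = 100: 54.4 : 100.0 : 44.4

54.4 : 100.0 : 44.4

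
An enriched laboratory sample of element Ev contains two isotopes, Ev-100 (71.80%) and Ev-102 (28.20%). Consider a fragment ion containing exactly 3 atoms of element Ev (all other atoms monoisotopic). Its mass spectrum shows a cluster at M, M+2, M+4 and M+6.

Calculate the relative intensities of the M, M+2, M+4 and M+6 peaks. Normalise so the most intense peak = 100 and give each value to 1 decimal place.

84.9 : 100.0 : 39.3 : 5.1

The 3 Ev atoms are independent, so intensities follow the terms of (0.7180 + 0.2820)^3.
P(M) = 0.7180^3 = 0.370146
P(M+2) = 3 × 0.7180^2 × 0.2820^1 = 0.436133
P(M+4) = 3 × 0.7180^1 × 0.2820^2 = 0.171295
P(M+6) = 0.2820^3 = 0.022426
The M+2 peak is largest (0.436133); scaling to 100 gives 84.9 : 100.0 : 39.3 : 5.1.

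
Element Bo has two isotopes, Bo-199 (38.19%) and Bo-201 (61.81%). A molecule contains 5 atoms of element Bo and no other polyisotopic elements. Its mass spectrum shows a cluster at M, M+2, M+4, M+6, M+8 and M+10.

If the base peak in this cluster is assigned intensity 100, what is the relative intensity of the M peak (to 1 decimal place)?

2.4

Term probabilities: M 0.0081, M+2 0.0657, M+4 0.2128, M+6 0.3444, M+8 0.2787, M+10 0.0902. Base peak = M+6.
P(M+6) = C(5,3) × 0.3819^2 × 0.6181^3 = 10 × 0.14584761 × 0.23614363 = 0.344410 (base)
P(M) = C(5,0) × 0.3819^5 × 0.6181^0 = 1 × 0.0081236 × 1.0000 = 0.008124
Relative intensity = 0.008124 / 0.344410 × 100 = 2.4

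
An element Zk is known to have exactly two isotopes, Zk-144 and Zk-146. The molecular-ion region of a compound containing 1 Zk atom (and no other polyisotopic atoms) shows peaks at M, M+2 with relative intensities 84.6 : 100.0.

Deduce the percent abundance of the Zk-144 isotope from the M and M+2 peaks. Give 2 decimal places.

45.83%

Write p for the Zk-144 fraction. I(M+2)/I(M) = [C(1,1)·p^0·(1−p)] / p^1 = 1·(1−p)/p = 100.0/84.6 = 1.1820
(1−p)/p = 1.1820/1 = 1.1820  ⇒  p = 1/(1 + 1.1820) = 0.4583
Zk-144: 45.83%, Zk-146: 54.17%.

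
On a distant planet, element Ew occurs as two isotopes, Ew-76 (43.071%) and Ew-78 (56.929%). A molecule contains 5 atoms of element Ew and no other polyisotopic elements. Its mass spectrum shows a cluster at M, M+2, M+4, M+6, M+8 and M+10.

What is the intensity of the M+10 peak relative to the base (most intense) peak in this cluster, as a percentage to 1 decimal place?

17.5%

Term probabilities: M 0.0148, M+2 0.0980, M+4 0.2590, M+6 0.3423, M+8 0.2262, M+10 0.0598. Base peak = M+6.
P(M+6) = C(5,3) × 0.43071^2 × 0.56929^3 = 10 × 0.1855111 × 0.18450182 = 0.342271 (base)
P(M+10) = C(5,5) × 0.43071^0 × 0.56929^5 = 1 × 1.0000 × 0.0597954 = 0.059795
Relative intensity = 0.059795 / 0.342271 × 100 = 17.5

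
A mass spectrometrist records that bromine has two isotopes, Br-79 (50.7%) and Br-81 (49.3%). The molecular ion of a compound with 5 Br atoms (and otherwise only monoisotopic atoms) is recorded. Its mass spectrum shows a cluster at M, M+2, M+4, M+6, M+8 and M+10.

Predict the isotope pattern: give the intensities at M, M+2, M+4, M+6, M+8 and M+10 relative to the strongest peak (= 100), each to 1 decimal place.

10.6 : 51.4 : 100.0 : 97.2 : 47.3 : 9.2

Each Br atom is independently Br-79 (p = 0.507) or Br-81 (q = 0.493); the cluster is the binomial expansion (p + q)^5.
P(M) = 0.507^5 = 0.033500
P(M+2) = 5 × 0.507^4 × 0.493^1 = 0.162873
P(M+4) = 10 × 0.507^3 × 0.493^2 = 0.316751
P(M+6) = 10 × 0.507^2 × 0.493^3 = 0.308004
P(M+8) = 5 × 0.507^1 × 0.493^4 = 0.149750
P(M+10) = 0.493^5 = 0.029123
The M+4 peak is largest (0.316751); scaling to 100 gives 10.6 : 51.4 : 100.0 : 97.2 : 47.3 : 9.2.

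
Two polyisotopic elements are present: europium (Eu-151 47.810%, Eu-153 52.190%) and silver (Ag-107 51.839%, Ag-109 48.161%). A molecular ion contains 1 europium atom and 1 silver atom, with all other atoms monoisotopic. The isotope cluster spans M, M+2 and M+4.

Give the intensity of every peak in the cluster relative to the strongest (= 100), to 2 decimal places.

Europium pattern (n=1): 0.4781 : 0.5219
Silver pattern (n=1): 0.51839 : 0.48161
Convolve the two distributions (both contribute in 2-u steps):
  M: 0.4781×0.51839 = 0.247842
  M+2: 0.4781×0.48161 + 0.5219×0.51839 = 0.500805
  M+4: 0.5219×0.48161 = 0.251352
Scale to base peak (0.500805) = 100: 49.49 : 100.00 : 50.19

49.49 : 100.00 : 50.19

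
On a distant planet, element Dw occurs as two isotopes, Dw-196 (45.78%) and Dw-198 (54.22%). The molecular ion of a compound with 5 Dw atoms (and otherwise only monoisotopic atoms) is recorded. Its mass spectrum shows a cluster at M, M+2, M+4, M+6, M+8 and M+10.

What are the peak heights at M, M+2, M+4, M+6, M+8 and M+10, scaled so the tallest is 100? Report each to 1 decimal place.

6.0 : 35.6 : 84.4 : 100.0 : 59.2 : 14.0

Expanding (0.4578 + 0.5422)^5:
P(M) = 0.4578^5 = 0.020108
P(M+2) = 5 × 0.4578^4 × 0.5422^1 = 0.119078
P(M+4) = 10 × 0.4578^3 × 0.5422^2 = 0.282063
P(M+6) = 10 × 0.4578^2 × 0.5422^3 = 0.334064
P(M+8) = 5 × 0.4578^1 × 0.5422^4 = 0.197826
P(M+10) = 0.5422^5 = 0.046859
The M+6 peak is largest (0.334064); scaling to 100 gives 6.0 : 35.6 : 84.4 : 100.0 : 59.2 : 14.0.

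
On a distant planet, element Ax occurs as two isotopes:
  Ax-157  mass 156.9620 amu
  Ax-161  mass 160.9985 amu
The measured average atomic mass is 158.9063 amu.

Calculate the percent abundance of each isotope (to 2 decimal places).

Ax-157: 51.83%, Ax-161: 48.17%

Let x be the fractional abundance of Ax-157; then Ax-161 has abundance 1 − x.
156.9620·x + 160.9985·(1 − x) = 158.9063
(156.9620 − 160.9985)·x = 158.9063 − 160.9985
x = -2.0922 / -4.0365 = 0.51832 → 51.83% Ax-157, 48.17% Ax-161.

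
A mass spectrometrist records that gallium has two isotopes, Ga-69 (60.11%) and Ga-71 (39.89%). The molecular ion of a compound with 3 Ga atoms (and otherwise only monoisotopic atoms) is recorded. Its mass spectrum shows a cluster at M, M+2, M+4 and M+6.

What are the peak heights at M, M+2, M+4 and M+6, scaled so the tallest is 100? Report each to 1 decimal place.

Expanding (0.6011 + 0.3989)^3:
P(M) = 0.6011^3 = 0.217190
P(M+2) = 3 × 0.6011^2 × 0.3989^1 = 0.432393
P(M+4) = 3 × 0.6011^1 × 0.3989^2 = 0.286943
P(M+6) = 0.3989^3 = 0.063473
The M+2 peak is largest (0.432393); scaling to 100 gives 50.2 : 100.0 : 66.4 : 14.7.

50.2 : 100.0 : 66.4 : 14.7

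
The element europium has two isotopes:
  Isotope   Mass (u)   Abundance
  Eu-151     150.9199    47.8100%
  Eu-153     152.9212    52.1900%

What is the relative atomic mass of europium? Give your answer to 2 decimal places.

151.96 u

Weight each isotope mass by its fractional abundance: 0.478100 × 150.9199 + 0.521900 × 152.9212
= 72.15480 + 79.80957 = 151.96437 u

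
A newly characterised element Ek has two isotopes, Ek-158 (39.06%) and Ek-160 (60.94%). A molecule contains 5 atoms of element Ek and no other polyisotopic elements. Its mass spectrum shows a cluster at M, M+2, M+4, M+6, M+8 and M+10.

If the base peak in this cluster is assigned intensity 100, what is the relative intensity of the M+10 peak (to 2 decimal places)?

24.34

Term probabilities: M 0.0091, M+2 0.0709, M+4 0.2213, M+6 0.3453, M+8 0.2693, M+10 0.0840. Base peak = M+6.
P(M+6) = C(5,3) × 0.3906^2 × 0.6094^3 = 10 × 0.15256836 × 0.22631188 = 0.345280 (base)
P(M+10) = C(5,5) × 0.3906^0 × 0.6094^5 = 1 × 1.0000 × 0.08404507 = 0.084045
Relative intensity = 0.084045 / 0.345280 × 100 = 24.34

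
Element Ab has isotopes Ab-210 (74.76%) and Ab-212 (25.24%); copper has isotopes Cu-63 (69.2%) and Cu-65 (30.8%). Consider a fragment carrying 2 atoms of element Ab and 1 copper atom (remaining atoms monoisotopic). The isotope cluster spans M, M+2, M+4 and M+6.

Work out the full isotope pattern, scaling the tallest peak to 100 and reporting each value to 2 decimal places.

Element Ab pattern (n=2): 0.55890576 : 0.37738848 : 0.06370576
Copper pattern (n=1): 0.6920 : 0.3080
Convolve the two distributions (both contribute in 2-u steps):
  M: 0.55890576×0.6920 = 0.386763
  M+2: 0.55890576×0.3080 + 0.37738848×0.6920 = 0.433296
  M+4: 0.37738848×0.3080 + 0.06370576×0.6920 = 0.160320
  M+6: 0.06370576×0.3080 = 0.019621
Scale to base peak (0.433296) = 100: 89.26 : 100.00 : 37.00 : 4.53

89.26 : 100.00 : 37.00 : 4.53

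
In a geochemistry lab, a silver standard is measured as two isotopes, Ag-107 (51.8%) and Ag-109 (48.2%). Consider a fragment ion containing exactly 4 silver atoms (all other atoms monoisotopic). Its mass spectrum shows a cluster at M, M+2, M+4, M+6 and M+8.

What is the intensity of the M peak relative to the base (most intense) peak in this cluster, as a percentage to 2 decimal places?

19.25%

(0.518 + 0.482)^4 gives M 0.0720, M+2 0.2680, M+4 0.3740, M+6 0.2320, M+8 0.0540; the largest is M+4.
P(M+4) = C(4,2) × 0.518^2 × 0.482^2 = 6 × 0.268324 × 0.232324 = 0.374029 (base)
P(M) = C(4,0) × 0.518^4 × 0.482^0 = 1 × 0.07199777 × 1.0000 = 0.071998
Relative intensity = 0.071998 / 0.374029 × 100 = 19.25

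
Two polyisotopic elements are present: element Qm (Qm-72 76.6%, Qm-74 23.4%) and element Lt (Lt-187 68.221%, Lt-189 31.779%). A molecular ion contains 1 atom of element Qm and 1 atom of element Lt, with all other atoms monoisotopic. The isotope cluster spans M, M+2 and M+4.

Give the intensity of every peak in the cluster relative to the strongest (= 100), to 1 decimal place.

100.0 : 77.1 : 14.2

Element Qm pattern (n=1): 0.7660 : 0.2340
Element Lt pattern (n=1): 0.68221 : 0.31779
Convolve the two distributions (both contribute in 2-u steps):
  M: 0.7660×0.68221 = 0.522573
  M+2: 0.7660×0.31779 + 0.2340×0.68221 = 0.403064
  M+4: 0.2340×0.31779 = 0.074363
Scale to base peak (0.522573) = 100: 100.0 : 77.1 : 14.2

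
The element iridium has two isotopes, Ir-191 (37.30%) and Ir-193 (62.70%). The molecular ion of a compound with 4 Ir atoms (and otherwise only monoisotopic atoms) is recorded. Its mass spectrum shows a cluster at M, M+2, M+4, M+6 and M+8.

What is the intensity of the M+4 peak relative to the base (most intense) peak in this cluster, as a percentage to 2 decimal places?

Term probabilities: M 0.0194, M+2 0.1302, M+4 0.3282, M+6 0.3678, M+8 0.1546. Base peak = M+6.
P(M+6) = C(4,3) × 0.3730^1 × 0.6270^3 = 4 × 0.3730 × 0.24649188 = 0.367766 (base)
P(M+4) = C(4,2) × 0.3730^2 × 0.6270^2 = 6 × 0.139129 × 0.393129 = 0.328174
Relative intensity = 0.328174 / 0.367766 × 100 = 89.23

89.23%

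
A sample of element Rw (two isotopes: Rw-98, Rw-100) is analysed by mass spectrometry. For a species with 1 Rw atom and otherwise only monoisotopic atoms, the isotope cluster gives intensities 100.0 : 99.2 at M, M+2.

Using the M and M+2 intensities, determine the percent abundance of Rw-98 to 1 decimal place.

If p is the fraction of Rw that is Rw-98, then I(M+2)/I(M) = [C(1,1)·p^0·(1−p)] / p^1 = 1·(1−p)/p = 99.2/100.0 = 0.9920
(1−p)/p = 0.9920/1 = 0.9920  ⇒  p = 1/(1 + 0.9920) = 0.5020
Rw-98: 50.2%, Rw-100: 49.8%.

50.2%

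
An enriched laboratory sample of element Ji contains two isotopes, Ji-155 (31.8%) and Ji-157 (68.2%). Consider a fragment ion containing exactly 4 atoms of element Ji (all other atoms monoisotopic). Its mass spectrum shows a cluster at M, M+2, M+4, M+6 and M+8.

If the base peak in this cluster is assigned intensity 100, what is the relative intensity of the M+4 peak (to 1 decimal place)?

Binomial terms of (0.318 + 0.682)^4: M 0.0102, M+2 0.0877, M+4 0.2822, M+6 0.4035, M+8 0.2163 → M+6 is the base peak.
P(M+6) = C(4,3) × 0.318^1 × 0.682^3 = 4 × 0.3180 × 0.31721457 = 0.403497 (base)
P(M+4) = C(4,2) × 0.318^2 × 0.682^2 = 6 × 0.101124 × 0.465124 = 0.282211
Relative intensity = 0.282211 / 0.403497 × 100 = 69.9

69.9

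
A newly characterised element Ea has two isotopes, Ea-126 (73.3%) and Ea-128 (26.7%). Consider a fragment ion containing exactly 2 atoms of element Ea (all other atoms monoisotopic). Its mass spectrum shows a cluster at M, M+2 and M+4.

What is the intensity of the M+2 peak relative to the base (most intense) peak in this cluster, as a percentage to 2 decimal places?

Term probabilities: M 0.5373, M+2 0.3914, M+4 0.0713. Base peak = M.
P(M) = C(2,0) × 0.733^2 × 0.267^0 = 1 × 0.537289 × 1.0000 = 0.537289 (base)
P(M+2) = C(2,1) × 0.733^1 × 0.267^1 = 2 × 0.7330 × 0.2670 = 0.391422
Relative intensity = 0.391422 / 0.537289 × 100 = 72.85

72.85%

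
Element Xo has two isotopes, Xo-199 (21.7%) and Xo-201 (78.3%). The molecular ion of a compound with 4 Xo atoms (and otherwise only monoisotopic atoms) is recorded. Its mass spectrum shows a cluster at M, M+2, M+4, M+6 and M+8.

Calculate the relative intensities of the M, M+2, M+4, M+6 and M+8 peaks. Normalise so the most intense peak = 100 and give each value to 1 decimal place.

0.5 : 7.7 : 41.6 : 100.0 : 90.2

Expanding (0.217 + 0.783)^4:
P(M) = 0.217^4 = 0.002217
P(M+2) = 4 × 0.217^3 × 0.783^1 = 0.032004
P(M+4) = 6 × 0.217^2 × 0.783^2 = 0.173218
P(M+6) = 4 × 0.217^1 × 0.783^3 = 0.416682
P(M+8) = 0.783^4 = 0.375878
The M+6 peak is largest (0.416682); scaling to 100 gives 0.5 : 7.7 : 41.6 : 100.0 : 90.2.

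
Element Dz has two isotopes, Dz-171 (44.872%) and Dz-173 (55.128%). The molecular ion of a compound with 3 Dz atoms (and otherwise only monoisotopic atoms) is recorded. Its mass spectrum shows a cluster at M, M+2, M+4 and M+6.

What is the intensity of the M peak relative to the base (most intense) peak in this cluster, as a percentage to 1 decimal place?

Binomial terms of (0.44872 + 0.55128)^3: M 0.0903, M+2 0.3330, M+4 0.4091, M+6 0.1675 → M+4 is the base peak.
P(M+4) = C(3,2) × 0.44872^1 × 0.55128^2 = 3 × 0.44872 × 0.30390964 = 0.409111 (base)
P(M) = C(3,0) × 0.44872^3 × 0.55128^0 = 1 × 0.09034961 × 1.0000 = 0.090350
Relative intensity = 0.090350 / 0.409111 × 100 = 22.1

22.1%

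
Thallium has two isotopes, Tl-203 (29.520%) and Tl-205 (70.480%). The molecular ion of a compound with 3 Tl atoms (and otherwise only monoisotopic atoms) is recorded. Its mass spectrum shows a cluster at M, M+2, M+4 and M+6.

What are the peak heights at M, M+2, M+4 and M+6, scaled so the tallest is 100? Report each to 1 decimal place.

Each Tl atom is independently Tl-203 (p = 0.29520) or Tl-205 (q = 0.70480); the cluster is the binomial expansion (p + q)^3.
P(M) = 0.29520^3 = 0.025725
P(M+2) = 3 × 0.29520^2 × 0.70480^1 = 0.184255
P(M+4) = 3 × 0.29520^1 × 0.70480^2 = 0.439916
P(M+6) = 0.70480^3 = 0.350104
The M+4 peak is largest (0.439916); scaling to 100 gives 5.8 : 41.9 : 100.0 : 79.6.

5.8 : 41.9 : 100.0 : 79.6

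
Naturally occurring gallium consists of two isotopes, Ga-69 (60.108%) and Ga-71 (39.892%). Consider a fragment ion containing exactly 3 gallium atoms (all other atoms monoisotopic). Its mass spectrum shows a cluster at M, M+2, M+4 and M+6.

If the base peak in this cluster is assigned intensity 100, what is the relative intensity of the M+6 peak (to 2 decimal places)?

Binomial terms of (0.60108 + 0.39892)^3: M 0.2172, M+2 0.4324, M+4 0.2870, M+6 0.0635 → M+2 is the base peak.
P(M+2) = C(3,1) × 0.60108^2 × 0.39892^1 = 3 × 0.36129717 × 0.39892 = 0.432386 (base)
P(M+6) = C(3,3) × 0.60108^0 × 0.39892^3 = 1 × 1.0000 × 0.063483 = 0.063483
Relative intensity = 0.063483 / 0.432386 × 100 = 14.68

14.68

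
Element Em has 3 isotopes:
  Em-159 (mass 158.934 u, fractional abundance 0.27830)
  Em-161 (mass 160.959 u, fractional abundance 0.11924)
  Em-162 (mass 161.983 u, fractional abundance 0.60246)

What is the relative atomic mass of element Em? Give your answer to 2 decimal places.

Weight each isotope mass by its fractional abundance: 0.27830 × 158.934 + 0.11924 × 160.959 + 0.60246 × 161.983
= 44.2313 + 19.1928 + 97.5883 = 161.0124 u

161.01 u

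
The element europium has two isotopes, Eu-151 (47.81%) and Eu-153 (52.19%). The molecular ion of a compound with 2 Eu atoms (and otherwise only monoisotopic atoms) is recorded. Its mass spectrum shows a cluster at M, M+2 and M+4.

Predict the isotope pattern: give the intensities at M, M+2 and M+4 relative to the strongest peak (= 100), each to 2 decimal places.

Expanding (0.4781 + 0.5219)^2:
P(M) = 0.4781^2 = 0.228580
P(M+2) = 2 × 0.4781^1 × 0.5219^1 = 0.499041
P(M+4) = 0.5219^2 = 0.272380
The M+2 peak is largest (0.499041); scaling to 100 gives 45.80 : 100.00 : 54.58.

45.80 : 100.00 : 54.58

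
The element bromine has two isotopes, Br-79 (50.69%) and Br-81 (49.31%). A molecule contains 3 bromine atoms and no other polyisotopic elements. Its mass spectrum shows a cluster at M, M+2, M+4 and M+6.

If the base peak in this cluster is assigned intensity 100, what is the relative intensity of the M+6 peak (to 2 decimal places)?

31.54

Term probabilities: M 0.1302, M+2 0.3801, M+4 0.3698, M+6 0.1199. Base peak = M+2.
P(M+2) = C(3,1) × 0.5069^2 × 0.4931^1 = 3 × 0.25694761 × 0.4931 = 0.380103 (base)
P(M+6) = C(3,3) × 0.5069^0 × 0.4931^3 = 1 × 1.0000 × 0.11989609 = 0.119896
Relative intensity = 0.119896 / 0.380103 × 100 = 31.54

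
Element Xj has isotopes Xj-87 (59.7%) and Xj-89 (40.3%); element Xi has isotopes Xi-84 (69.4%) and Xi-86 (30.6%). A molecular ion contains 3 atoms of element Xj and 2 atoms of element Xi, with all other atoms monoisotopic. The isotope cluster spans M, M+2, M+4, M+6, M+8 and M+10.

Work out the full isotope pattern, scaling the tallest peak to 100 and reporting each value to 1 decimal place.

29.9 : 86.8 : 100.0 : 57.0 : 16.0 : 1.8

Element Xj pattern (n=3): 0.21277617 : 0.43089848 : 0.29087452 : 0.06545083
Element Xi pattern (n=2): 0.481636 : 0.424728 : 0.093636
Convolve the two distributions (both contribute in 2-u steps):
  M: 0.21277617×0.481636 = 0.102481
  M+2: 0.21277617×0.424728 + 0.43089848×0.481636 = 0.297908
  M+4: 0.21277617×0.093636 + 0.43089848×0.424728 + 0.29087452×0.481636 = 0.343034
  M+6: 0.43089848×0.093636 + 0.29087452×0.424728 + 0.06545083×0.481636 = 0.195414
  M+8: 0.29087452×0.093636 + 0.06545083×0.424728 = 0.055035
  M+10: 0.06545083×0.093636 = 0.006129
Scale to base peak (0.343034) = 100: 29.9 : 86.8 : 100.0 : 57.0 : 16.0 : 1.8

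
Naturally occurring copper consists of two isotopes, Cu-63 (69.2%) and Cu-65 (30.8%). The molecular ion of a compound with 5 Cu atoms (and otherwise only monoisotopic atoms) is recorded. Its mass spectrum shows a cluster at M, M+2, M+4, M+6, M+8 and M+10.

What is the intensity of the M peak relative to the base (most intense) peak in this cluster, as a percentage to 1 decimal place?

Term probabilities: M 0.1587, M+2 0.3531, M+4 0.3144, M+6 0.1399, M+8 0.0311, M+10 0.0028. Base peak = M+2.
P(M+2) = C(5,1) × 0.692^4 × 0.308^1 = 5 × 0.22931073 × 0.3080 = 0.353139 (base)
P(M) = C(5,0) × 0.692^5 × 0.308^0 = 1 × 0.15868303 × 1.0000 = 0.158683
Relative intensity = 0.158683 / 0.353139 × 100 = 44.9

44.9%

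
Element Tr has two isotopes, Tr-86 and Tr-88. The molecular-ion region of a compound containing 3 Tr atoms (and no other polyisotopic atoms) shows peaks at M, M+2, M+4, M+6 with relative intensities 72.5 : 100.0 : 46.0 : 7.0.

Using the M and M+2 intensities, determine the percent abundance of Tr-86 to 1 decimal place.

68.5%

Write p for the Tr-86 fraction. I(M+2)/I(M) = [C(3,1)·p^2·(1−p)] / p^3 = 3·(1−p)/p = 100.0/72.5 = 1.3793
(1−p)/p = 1.3793/3 = 0.4598  ⇒  p = 1/(1 + 0.4598) = 0.6850
Tr-86: 68.5%, Tr-88: 31.5%.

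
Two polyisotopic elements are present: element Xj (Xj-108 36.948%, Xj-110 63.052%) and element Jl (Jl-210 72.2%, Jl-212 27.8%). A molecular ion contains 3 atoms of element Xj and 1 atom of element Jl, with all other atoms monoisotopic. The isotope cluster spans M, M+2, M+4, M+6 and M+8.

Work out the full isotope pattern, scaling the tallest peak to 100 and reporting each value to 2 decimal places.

9.34 : 51.41 : 100.00 : 77.83 : 17.87

Element Xj pattern (n=3): 0.05043974 : 0.2582272 : 0.44066639 : 0.25066668
Element Jl pattern (n=1): 0.7220 : 0.2780
Convolve the two distributions (both contribute in 2-u steps):
  M: 0.05043974×0.7220 = 0.036417
  M+2: 0.05043974×0.2780 + 0.2582272×0.7220 = 0.200462
  M+4: 0.2582272×0.2780 + 0.44066639×0.7220 = 0.389948
  M+6: 0.44066639×0.2780 + 0.25066668×0.7220 = 0.303487
  M+8: 0.25066668×0.2780 = 0.069685
Scale to base peak (0.389948) = 100: 9.34 : 51.41 : 100.00 : 77.83 : 17.87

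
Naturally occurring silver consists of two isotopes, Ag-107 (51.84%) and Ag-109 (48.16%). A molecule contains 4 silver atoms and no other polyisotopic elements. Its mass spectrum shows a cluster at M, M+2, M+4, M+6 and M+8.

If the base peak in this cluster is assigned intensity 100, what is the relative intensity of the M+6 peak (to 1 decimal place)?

61.9

(0.5184 + 0.4816)^4 gives M 0.0722, M+2 0.2684, M+4 0.3740, M+6 0.2316, M+8 0.0538; the largest is M+4.
P(M+4) = C(4,2) × 0.5184^2 × 0.4816^2 = 6 × 0.26873856 × 0.23193856 = 0.373985 (base)
P(M+6) = C(4,3) × 0.5184^1 × 0.4816^3 = 4 × 0.5184 × 0.11170161 = 0.231624
Relative intensity = 0.231624 / 0.373985 × 100 = 61.9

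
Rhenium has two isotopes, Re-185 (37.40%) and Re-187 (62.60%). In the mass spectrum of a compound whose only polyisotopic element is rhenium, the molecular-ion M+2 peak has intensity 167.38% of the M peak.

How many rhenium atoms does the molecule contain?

1

The M+2/M ratio from n Re atoms is n · q/p = n · 0.6260/0.3740.
n = 1.6738 × 0.3740/0.6260 = 1.00 ≈ 1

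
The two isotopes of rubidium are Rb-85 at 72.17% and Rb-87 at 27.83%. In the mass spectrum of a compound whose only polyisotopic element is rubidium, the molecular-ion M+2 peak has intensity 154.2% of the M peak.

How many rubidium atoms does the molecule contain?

4

With n Rb atoms, P(M+2)/P(M) = C(n,1)·p^(n−1)q / p^n = n·q/p = n · 0.2783/0.7217.
n = 1.542 × 0.7217/0.2783 = 4.00 ≈ 4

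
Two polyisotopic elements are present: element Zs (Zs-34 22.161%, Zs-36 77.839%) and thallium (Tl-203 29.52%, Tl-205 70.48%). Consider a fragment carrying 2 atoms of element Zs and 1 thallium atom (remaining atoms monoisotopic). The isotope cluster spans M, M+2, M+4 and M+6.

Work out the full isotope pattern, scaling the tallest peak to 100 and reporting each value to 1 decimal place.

Element Zs pattern (n=2): 0.04911099 : 0.34499802 : 0.60589099
Thallium pattern (n=1): 0.2952 : 0.7048
Convolve the two distributions (both contribute in 2-u steps):
  M: 0.04911099×0.2952 = 0.014498
  M+2: 0.04911099×0.7048 + 0.34499802×0.2952 = 0.136457
  M+4: 0.34499802×0.7048 + 0.60589099×0.2952 = 0.422014
  M+6: 0.60589099×0.7048 = 0.427032
Scale to base peak (0.427032) = 100: 3.4 : 32.0 : 98.8 : 100.0

3.4 : 32.0 : 98.8 : 100.0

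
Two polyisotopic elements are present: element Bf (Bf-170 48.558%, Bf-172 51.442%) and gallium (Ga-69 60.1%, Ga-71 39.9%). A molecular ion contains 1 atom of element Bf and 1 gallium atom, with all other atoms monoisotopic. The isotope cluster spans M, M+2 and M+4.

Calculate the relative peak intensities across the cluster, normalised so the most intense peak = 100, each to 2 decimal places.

58.03 : 100.00 : 40.81

Element Bf pattern (n=1): 0.48558 : 0.51442
Gallium pattern (n=1): 0.6010 : 0.3990
Convolve the two distributions (both contribute in 2-u steps):
  M: 0.48558×0.6010 = 0.291834
  M+2: 0.48558×0.3990 + 0.51442×0.6010 = 0.502913
  M+4: 0.51442×0.3990 = 0.205254
Scale to base peak (0.502913) = 100: 58.03 : 100.00 : 40.81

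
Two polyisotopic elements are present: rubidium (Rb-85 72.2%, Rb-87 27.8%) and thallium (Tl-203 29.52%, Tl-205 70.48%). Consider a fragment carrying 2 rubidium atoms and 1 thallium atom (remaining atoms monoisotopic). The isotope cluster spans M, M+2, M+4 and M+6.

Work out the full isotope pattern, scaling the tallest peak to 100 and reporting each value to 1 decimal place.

31.7 : 100.0 : 62.9 : 11.2

Rubidium pattern (n=2): 0.521284 : 0.401432 : 0.077284
Thallium pattern (n=1): 0.2952 : 0.7048
Convolve the two distributions (both contribute in 2-u steps):
  M: 0.521284×0.2952 = 0.153883
  M+2: 0.521284×0.7048 + 0.401432×0.2952 = 0.485904
  M+4: 0.401432×0.7048 + 0.077284×0.2952 = 0.305744
  M+6: 0.077284×0.7048 = 0.054470
Scale to base peak (0.485904) = 100: 31.7 : 100.0 : 62.9 : 11.2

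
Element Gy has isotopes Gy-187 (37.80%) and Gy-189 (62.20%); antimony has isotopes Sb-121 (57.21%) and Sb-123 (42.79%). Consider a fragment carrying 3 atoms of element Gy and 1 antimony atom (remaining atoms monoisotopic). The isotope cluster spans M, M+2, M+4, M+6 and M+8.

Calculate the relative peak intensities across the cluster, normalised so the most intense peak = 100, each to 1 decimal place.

Element Gy pattern (n=3): 0.05401015 : 0.26662154 : 0.43872646 : 0.24064185
Antimony pattern (n=1): 0.5721 : 0.4279
Convolve the two distributions (both contribute in 2-u steps):
  M: 0.05401015×0.5721 = 0.030899
  M+2: 0.05401015×0.4279 + 0.26662154×0.5721 = 0.175645
  M+4: 0.26662154×0.4279 + 0.43872646×0.5721 = 0.365083
  M+6: 0.43872646×0.4279 + 0.24064185×0.5721 = 0.325402
  M+8: 0.24064185×0.4279 = 0.102971
Scale to base peak (0.365083) = 100: 8.5 : 48.1 : 100.0 : 89.1 : 28.2

8.5 : 48.1 : 100.0 : 89.1 : 28.2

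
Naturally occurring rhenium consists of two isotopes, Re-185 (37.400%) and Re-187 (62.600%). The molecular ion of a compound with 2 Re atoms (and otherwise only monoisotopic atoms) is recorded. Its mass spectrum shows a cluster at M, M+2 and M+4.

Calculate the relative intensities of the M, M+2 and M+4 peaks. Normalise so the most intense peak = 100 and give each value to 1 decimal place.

29.9 : 100.0 : 83.7

The 2 Re atoms are independent, so intensities follow the terms of (0.37400 + 0.62600)^2.
P(M) = 0.37400^2 = 0.139876
P(M+2) = 2 × 0.37400^1 × 0.62600^1 = 0.468248
P(M+4) = 0.62600^2 = 0.391876
The M+2 peak is largest (0.468248); scaling to 100 gives 29.9 : 100.0 : 83.7.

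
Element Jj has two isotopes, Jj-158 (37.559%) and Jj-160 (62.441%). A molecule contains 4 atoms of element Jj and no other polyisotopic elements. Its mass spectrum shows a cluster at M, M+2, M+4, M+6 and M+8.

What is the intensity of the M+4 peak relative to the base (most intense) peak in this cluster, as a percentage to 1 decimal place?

Binomial terms of (0.37559 + 0.62441)^4: M 0.0199, M+2 0.1323, M+4 0.3300, M+6 0.3657, M+8 0.1520 → M+6 is the base peak.
P(M+6) = C(4,3) × 0.37559^1 × 0.62441^3 = 4 × 0.37559 × 0.24344987 = 0.365749 (base)
P(M+4) = C(4,2) × 0.37559^2 × 0.62441^2 = 6 × 0.14106785 × 0.38988785 = 0.330004
Relative intensity = 0.330004 / 0.365749 × 100 = 90.2

90.2%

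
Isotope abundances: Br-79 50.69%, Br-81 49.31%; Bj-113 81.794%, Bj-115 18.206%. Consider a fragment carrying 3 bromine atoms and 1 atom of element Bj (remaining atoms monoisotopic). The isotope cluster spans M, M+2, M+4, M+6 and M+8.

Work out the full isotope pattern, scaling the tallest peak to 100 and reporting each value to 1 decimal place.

Bromine pattern (n=3): 0.13024674 : 0.3801026 : 0.36975457 : 0.11989609
Element Bj pattern (n=1): 0.81794 : 0.18206
Convolve the two distributions (both contribute in 2-u steps):
  M: 0.13024674×0.81794 = 0.106534
  M+2: 0.13024674×0.18206 + 0.3801026×0.81794 = 0.334614
  M+4: 0.3801026×0.18206 + 0.36975457×0.81794 = 0.371639
  M+6: 0.36975457×0.18206 + 0.11989609×0.81794 = 0.165385
  M+8: 0.11989609×0.18206 = 0.021828
Scale to base peak (0.371639) = 100: 28.7 : 90.0 : 100.0 : 44.5 : 5.9

28.7 : 90.0 : 100.0 : 44.5 : 5.9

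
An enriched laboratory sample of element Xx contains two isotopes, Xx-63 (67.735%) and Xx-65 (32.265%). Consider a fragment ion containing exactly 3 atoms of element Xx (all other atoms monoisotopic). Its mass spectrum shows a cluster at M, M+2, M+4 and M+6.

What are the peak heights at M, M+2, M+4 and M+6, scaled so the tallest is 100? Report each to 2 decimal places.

The 3 Xx atoms are independent, so intensities follow the terms of (0.67735 + 0.32265)^3.
P(M) = 0.67735^3 = 0.310770
P(M+2) = 3 × 0.67735^2 × 0.32265^1 = 0.444098
P(M+4) = 3 × 0.67735^1 × 0.32265^2 = 0.211543
P(M+6) = 0.32265^3 = 0.033589
The M+2 peak is largest (0.444098); scaling to 100 gives 69.98 : 100.00 : 47.63 : 7.56.

69.98 : 100.00 : 47.63 : 7.56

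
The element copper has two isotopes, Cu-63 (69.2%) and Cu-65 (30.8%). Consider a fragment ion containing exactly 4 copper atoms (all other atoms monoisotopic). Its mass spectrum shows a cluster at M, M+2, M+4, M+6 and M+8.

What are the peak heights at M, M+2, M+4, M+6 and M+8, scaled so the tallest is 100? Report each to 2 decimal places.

Each Cu atom is independently Cu-63 (p = 0.692) or Cu-65 (q = 0.308); the cluster is the binomial expansion (p + q)^4.
P(M) = 0.692^4 = 0.229311
P(M+2) = 4 × 0.692^3 × 0.308^1 = 0.408253
P(M+4) = 6 × 0.692^2 × 0.308^2 = 0.272562
P(M+6) = 4 × 0.692^1 × 0.308^3 = 0.080876
P(M+8) = 0.308^4 = 0.008999
The M+2 peak is largest (0.408253); scaling to 100 gives 56.17 : 100.00 : 66.76 : 19.81 : 2.20.

56.17 : 100.00 : 66.76 : 19.81 : 2.20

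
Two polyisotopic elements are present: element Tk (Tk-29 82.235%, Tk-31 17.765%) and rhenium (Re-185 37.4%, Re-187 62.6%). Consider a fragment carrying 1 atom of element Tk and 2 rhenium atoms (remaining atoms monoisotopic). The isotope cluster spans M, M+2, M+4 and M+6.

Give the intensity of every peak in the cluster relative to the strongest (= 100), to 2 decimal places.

Element Tk pattern (n=1): 0.82235 : 0.17765
Rhenium pattern (n=2): 0.139876 : 0.468248 : 0.391876
Convolve the two distributions (both contribute in 2-u steps):
  M: 0.82235×0.139876 = 0.115027
  M+2: 0.82235×0.468248 + 0.17765×0.139876 = 0.409913
  M+4: 0.82235×0.391876 + 0.17765×0.468248 = 0.405443
  M+6: 0.17765×0.391876 = 0.069617
Scale to base peak (0.409913) = 100: 28.06 : 100.00 : 98.91 : 16.98

28.06 : 100.00 : 98.91 : 16.98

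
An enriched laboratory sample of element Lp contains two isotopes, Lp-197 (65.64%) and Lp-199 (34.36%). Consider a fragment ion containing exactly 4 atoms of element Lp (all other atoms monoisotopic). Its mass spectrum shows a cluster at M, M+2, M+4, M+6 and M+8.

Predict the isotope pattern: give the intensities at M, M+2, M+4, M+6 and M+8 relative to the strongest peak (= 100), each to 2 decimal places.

47.76 : 100.00 : 78.52 : 27.40 : 3.59

Expanding (0.6564 + 0.3436)^4:
P(M) = 0.6564^4 = 0.185641
P(M+2) = 4 × 0.6564^3 × 0.3436^1 = 0.388704
P(M+4) = 6 × 0.6564^2 × 0.3436^2 = 0.305207
P(M+6) = 4 × 0.6564^1 × 0.3436^3 = 0.106509
P(M+8) = 0.3436^4 = 0.013938
The M+2 peak is largest (0.388704); scaling to 100 gives 47.76 : 100.00 : 78.52 : 27.40 : 3.59.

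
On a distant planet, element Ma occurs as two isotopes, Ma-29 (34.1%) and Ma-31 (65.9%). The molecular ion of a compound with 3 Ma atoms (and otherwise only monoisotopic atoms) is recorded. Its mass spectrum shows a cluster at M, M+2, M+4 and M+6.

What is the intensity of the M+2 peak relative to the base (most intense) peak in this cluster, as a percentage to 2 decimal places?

(0.341 + 0.659)^3 gives M 0.0397, M+2 0.2299, M+4 0.4443, M+6 0.2862; the largest is M+4.
P(M+4) = C(3,2) × 0.341^1 × 0.659^2 = 3 × 0.3410 × 0.434281 = 0.444269 (base)
P(M+2) = C(3,1) × 0.341^2 × 0.659^1 = 3 × 0.116281 × 0.6590 = 0.229888
Relative intensity = 0.229888 / 0.444269 × 100 = 51.75

51.75%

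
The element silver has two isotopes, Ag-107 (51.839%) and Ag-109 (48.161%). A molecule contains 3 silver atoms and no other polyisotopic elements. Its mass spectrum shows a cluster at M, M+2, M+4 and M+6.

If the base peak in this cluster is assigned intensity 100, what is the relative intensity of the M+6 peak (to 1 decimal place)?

28.8

Binomial terms of (0.51839 + 0.48161)^3: M 0.1393, M+2 0.3883, M+4 0.3607, M+6 0.1117 → M+2 is the base peak.
P(M+2) = C(3,1) × 0.51839^2 × 0.48161^1 = 3 × 0.26872819 × 0.48161 = 0.388267 (base)
P(M+6) = C(3,3) × 0.51839^0 × 0.48161^3 = 1 × 1.0000 × 0.11170857 = 0.111709
Relative intensity = 0.111709 / 0.388267 × 100 = 28.8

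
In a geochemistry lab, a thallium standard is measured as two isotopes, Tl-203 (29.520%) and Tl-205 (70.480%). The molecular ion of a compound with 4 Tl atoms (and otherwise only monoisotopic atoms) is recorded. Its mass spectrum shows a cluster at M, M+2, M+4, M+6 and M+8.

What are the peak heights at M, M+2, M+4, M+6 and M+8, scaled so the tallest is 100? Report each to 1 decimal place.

The 4 Tl atoms are independent, so intensities follow the terms of (0.29520 + 0.70480)^4.
P(M) = 0.29520^4 = 0.007594
P(M+2) = 4 × 0.29520^3 × 0.70480^1 = 0.072523
P(M+4) = 6 × 0.29520^2 × 0.70480^2 = 0.259726
P(M+6) = 4 × 0.29520^1 × 0.70480^3 = 0.413403
P(M+8) = 0.70480^4 = 0.246754
The M+6 peak is largest (0.413403); scaling to 100 gives 1.8 : 17.5 : 62.8 : 100.0 : 59.7.

1.8 : 17.5 : 62.8 : 100.0 : 59.7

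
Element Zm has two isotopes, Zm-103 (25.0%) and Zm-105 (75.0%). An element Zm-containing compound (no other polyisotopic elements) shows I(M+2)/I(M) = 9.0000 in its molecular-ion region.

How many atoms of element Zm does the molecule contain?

The M+2/M ratio from n Zm atoms is n · q/p = n · 0.750/0.250.
n = 9.0000 × 0.250/0.750 = 3.00 ≈ 3

3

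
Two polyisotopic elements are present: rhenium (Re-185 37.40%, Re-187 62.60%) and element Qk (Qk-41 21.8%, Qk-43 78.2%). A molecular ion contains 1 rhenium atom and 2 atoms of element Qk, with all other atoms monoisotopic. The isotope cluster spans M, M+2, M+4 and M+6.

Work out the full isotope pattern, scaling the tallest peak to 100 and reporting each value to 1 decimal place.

Rhenium pattern (n=1): 0.3740 : 0.6260
Element Qk pattern (n=2): 0.047524 : 0.340952 : 0.611524
Convolve the two distributions (both contribute in 2-u steps):
  M: 0.3740×0.047524 = 0.017774
  M+2: 0.3740×0.340952 + 0.6260×0.047524 = 0.157266
  M+4: 0.3740×0.611524 + 0.6260×0.340952 = 0.442146
  M+6: 0.6260×0.611524 = 0.382814
Scale to base peak (0.442146) = 100: 4.0 : 35.6 : 100.0 : 86.6

4.0 : 35.6 : 100.0 : 86.6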